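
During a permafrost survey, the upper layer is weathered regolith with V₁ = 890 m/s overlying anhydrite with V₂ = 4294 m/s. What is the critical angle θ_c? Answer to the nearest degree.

Critical incidence: sin θ_c = V₁/V₂ = 890/4294 = 0.2073.
θ_c = arcsin 0.2073 = 11.96°.

12°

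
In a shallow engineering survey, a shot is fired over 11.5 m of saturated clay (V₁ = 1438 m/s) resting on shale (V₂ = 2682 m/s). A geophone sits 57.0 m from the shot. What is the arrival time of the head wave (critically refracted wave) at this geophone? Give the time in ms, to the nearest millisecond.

35 ms

θ_c = arcsin(V₁/V₂) = arcsin(1438/2682) = 32.42°, cos θ_c = 0.8441.
Intercept time tᵢ = 2h cos θ_c / V₁ = 2·11.5·0.8441/1438 = 0.01350 s.
t = x/V₂ + tᵢ = 57.0/2682 + 0.01350 = 0.03475 s.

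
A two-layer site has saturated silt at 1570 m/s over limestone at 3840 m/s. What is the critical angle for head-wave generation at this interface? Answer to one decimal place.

Critical incidence: sin θ_c = V₁/V₂ = 1570/3840 = 0.4089.
θ_c = arcsin 0.4089 = 24.13°.

24.1°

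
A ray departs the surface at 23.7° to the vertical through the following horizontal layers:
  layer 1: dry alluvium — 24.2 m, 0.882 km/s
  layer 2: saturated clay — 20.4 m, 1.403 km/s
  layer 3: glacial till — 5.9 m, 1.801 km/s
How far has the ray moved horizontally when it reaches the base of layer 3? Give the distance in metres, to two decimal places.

36.06 m

p = sin θ₁/V₁ = sin 23.7°/0.882 = 4.5572e-01 s/km is conserved through the stack.
Layer 1: θ = 23.70°; offset = 24.2·tan 23.70° = 10.6231 m.
Layer 2: sin θ = p·1.403 = 0.6394 → θ = 39.75°; offset = 20.4·tan 39.75° = 16.9638 m.
Layer 3: sin θ = p·1.801 = 0.8208 → θ = 55.16°; offset = 5.9·tan 55.16° = 8.4766 m.
Σ offsets = 36.0635 m.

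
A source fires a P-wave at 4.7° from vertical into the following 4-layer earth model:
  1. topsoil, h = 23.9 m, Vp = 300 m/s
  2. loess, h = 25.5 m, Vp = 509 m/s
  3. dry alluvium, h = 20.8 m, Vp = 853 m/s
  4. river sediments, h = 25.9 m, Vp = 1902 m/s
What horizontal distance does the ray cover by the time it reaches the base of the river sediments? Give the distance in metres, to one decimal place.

26.3 m

Apply Snell's law at each interface; in layer i the horizontal offset is hᵢ·tan θᵢ.
Layer 1: θ = 4.70°; offset = 23.9·tan 4.70° = 1.965 m.
Layer 2: sin θ = 509·sin 4.7°/300 = 0.1390, θ = 7.99°; offset = 25.5·tan 7.99° = 3.580 m.
Layer 3: sin θ = 853·sin 4.7°/300 = 0.2330, θ = 13.47°; offset = 20.8·tan 13.47° = 4.983 m.
Layer 4: sin θ = 1902·sin 4.7°/300 = 0.5195, θ = 31.30°; offset = 25.9·tan 31.30° = 15.746 m.
Σ offsets = 26.274 m.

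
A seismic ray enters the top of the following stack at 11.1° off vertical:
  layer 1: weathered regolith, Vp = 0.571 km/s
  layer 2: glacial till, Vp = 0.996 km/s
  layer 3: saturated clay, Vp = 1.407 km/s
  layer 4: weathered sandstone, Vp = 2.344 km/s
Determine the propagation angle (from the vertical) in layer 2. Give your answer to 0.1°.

Ray parameter p = sin 11.1° / 0.571 = 3.3717e-01 s/km.
sin θ_2 = p·V_2 = 3.3717e-01 × 0.996 = 0.3358.
θ_2 = arcsin 0.3358 = 19.62°.

19.6°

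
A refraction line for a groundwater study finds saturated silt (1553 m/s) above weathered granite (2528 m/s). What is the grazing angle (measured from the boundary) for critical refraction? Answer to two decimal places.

At critical incidence the refracted ray runs along the interface (θ₂ = 90°), so sin θ_c = V₁/V₂.
θ_c = arcsin(1553/2528) = arcsin 0.6143 = 37.90°.
Measured from the interface: 90° − 37.90° = 52.10°.

52.10°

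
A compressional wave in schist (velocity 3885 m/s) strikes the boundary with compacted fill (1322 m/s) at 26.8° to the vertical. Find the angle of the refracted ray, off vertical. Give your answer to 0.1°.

sin θ₁/V₁ = sin θ₂/V₂ ⇒ sin θ₂ = 1322·sin 26.8°/3885 = 1322·0.4509/3885 = 0.1534.
θ₂ = arcsin 0.1534 = 8.83° from the normal.

8.8°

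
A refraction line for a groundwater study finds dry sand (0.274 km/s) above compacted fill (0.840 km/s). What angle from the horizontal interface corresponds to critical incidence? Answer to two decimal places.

At critical incidence the refracted ray runs along the interface (θ₂ = 90°), so sin θ_c = V₁/V₂.
θ_c = arcsin(0.274/0.840) = arcsin 0.3262 = 19.04°.
Measured from the interface: 90° − 19.04° = 70.96°.

70.96°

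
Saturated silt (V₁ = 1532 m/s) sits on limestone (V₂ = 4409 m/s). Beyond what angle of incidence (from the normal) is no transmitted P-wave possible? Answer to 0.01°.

20.33°

At critical incidence the refracted ray runs along the interface (θ₂ = 90°), so sin θ_c = V₁/V₂.
θ_c = arcsin(1532/4409) = arcsin 0.3475 = 20.33°.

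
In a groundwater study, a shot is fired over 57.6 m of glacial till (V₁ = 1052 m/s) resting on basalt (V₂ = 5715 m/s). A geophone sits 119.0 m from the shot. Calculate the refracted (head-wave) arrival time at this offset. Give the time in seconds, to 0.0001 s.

0.1285 s

θ_c = arcsin(V₁/V₂) = arcsin(1052/5715) = 10.61°, cos θ_c = 0.9829.
Intercept time tᵢ = 2h cos θ_c / V₁ = 2·57.6·0.9829/1052 = 0.10763 s.
t = x/V₂ + tᵢ = 119.0/5715 + 0.10763 = 0.12846 s.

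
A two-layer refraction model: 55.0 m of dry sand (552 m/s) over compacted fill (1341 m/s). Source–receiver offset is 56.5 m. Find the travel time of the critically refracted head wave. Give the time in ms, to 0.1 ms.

223.7 ms

t = x/V₂ + 2h·√(V₂²−V₁²)/(V₁V₂).
√(V₂²−V₁²) = √(1341²−552²) = 1222.1 m/s; delay term = 2·55.0·1222.1/(552·1341) = 0.18161 s.
t = 56.5/1341 + 0.18161 = 0.22374 s.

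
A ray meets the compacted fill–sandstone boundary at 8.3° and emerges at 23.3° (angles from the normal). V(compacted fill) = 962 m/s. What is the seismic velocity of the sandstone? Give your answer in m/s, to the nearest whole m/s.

2636 m/s

sin 8.3° = 0.1444; sin 23.3° = 0.3955.
V₂ = V₁·(sin θ₂/sin θ₁) = 962·(0.3955/0.1444) = 2635.94 m/s.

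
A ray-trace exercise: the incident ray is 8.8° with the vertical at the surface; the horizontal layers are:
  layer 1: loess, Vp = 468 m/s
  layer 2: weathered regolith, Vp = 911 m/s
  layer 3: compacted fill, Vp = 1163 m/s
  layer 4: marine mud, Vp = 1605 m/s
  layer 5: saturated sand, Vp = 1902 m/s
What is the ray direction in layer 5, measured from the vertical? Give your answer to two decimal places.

Snell's law across each interface conserves sin θ / V, so sin θ_5 = V_5·sin θ₁/V₁.
sin θ_5 = 1902 × sin 8.8° / 468 = 0.6218.
θ_5 = 38.44° from the vertical.

38.44°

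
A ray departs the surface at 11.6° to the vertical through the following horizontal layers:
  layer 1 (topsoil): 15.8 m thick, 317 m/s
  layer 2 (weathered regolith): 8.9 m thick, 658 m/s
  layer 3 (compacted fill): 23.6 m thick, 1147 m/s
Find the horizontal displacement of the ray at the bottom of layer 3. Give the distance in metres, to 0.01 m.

32.36 m

Ray parameter p = sin 11.6° / 317 m/s = 6.3432e-04 s/m.
Layer 1: θ = 11.60°; offset = 15.8·tan 11.60° = 3.2433 m.
Layer 2: sin θ = p·658 = 0.4174 → θ = 24.67°; offset = 8.9·tan 24.67° = 4.0878 m.
Layer 3: sin θ = p·1147 = 0.7276 → θ = 46.68°; offset = 23.6·tan 46.68° = 25.0281 m.
Summing the layer offsets gives 32.3592 m.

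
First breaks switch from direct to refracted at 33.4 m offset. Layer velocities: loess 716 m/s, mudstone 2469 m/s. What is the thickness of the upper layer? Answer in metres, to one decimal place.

12.4 m

x_cross = 2h·√((V₂+V₁)/(V₂−V₁)) → h = x_cross / (2·√((V₂+V₁)/(V₂−V₁))).
√((V₂+V₁)/(V₂−V₁)) = √((2469+716)/(2469−716)) = 1.3479.
h = 33.4 / (2·1.3479) = 12.39 m.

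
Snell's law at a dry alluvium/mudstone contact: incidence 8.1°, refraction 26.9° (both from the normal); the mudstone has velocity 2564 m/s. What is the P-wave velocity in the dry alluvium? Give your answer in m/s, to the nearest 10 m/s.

800 m/s

sin 8.1° = 0.1409; sin 26.9° = 0.4524.
V₁ = V₂·(sin θ₁/sin θ₂) = 2564·(0.1409/0.4524) = 798.50 m/s.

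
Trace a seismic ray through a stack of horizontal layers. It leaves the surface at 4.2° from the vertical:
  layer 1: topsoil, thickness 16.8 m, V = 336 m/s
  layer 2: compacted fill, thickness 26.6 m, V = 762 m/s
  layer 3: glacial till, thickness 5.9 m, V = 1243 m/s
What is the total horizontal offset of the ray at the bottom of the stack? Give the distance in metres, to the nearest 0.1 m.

Ray parameter p = sin 4.2° / 336 m/s = 2.1797e-04 s/m.
Layer 1: θ = 4.20°; offset = 16.8·tan 4.20° = 1.234 m.
Layer 2: sin θ = p·762 = 0.1661 → θ = 9.56°; offset = 26.6·tan 9.56° = 4.480 m.
Layer 3: sin θ = p·1243 = 0.2709 → θ = 15.72°; offset = 5.9·tan 15.72° = 1.661 m.
Summing the layer offsets gives 7.375 m.

7.4 m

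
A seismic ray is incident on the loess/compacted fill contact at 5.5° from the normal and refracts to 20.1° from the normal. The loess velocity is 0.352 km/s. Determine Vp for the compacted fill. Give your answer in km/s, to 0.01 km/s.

sin 5.5° = 0.0958; sin 20.1° = 0.3437.
V₂ = V₁·(sin θ₂/sin θ₁) = 0.352·(0.3437/0.0958) = 1.26 km/s.

1.26 km/s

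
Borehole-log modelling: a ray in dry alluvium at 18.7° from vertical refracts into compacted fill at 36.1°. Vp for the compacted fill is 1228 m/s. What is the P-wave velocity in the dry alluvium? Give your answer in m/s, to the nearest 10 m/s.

670 m/s

Snell's law: sin 18.7°/V₁ = sin 36.1°/V₂.
V₁ = V₂·sin 18.7°/sin 36.1° = 1228 × 0.5442 = 668.22 m/s.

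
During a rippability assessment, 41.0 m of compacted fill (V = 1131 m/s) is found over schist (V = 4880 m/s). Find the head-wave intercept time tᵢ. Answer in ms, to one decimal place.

θ_c = arcsin(V₁/V₂) = arcsin(1131/4880) = 13.40°; cos θ_c = 0.9728.
tᵢ = 2h·cos θ_c / V₁ = 2·41.0·0.9728 / 1131 = 0.07053 s.

70.5 ms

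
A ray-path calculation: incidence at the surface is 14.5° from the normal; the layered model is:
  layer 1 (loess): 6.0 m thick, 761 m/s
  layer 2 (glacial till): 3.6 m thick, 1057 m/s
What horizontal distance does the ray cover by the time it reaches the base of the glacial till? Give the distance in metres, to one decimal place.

2.9 m

Ray parameter p = sin 14.5° / 761 m/s = 3.2901e-04 s/m.
Layer 1: θ = 14.50°; offset = 6.0·tan 14.50° = 1.552 m.
Layer 2: sin θ = p·1057 = 0.3478 → θ = 20.35°; offset = 3.6·tan 20.35° = 1.335 m.
Total horizontal offset = 2.887 m.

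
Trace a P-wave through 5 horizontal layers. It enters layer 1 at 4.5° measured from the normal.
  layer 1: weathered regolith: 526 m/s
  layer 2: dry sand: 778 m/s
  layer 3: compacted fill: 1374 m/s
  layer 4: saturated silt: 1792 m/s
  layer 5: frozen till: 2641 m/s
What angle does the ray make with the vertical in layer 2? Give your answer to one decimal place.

6.7°

Ray parameter p = sin 4.5° / 526 = 1.4916e-04 s/m.
sin θ_2 = p·V_2 = 1.4916e-04 × 778 = 0.1160.
θ_2 = arcsin 0.1160 = 6.66°.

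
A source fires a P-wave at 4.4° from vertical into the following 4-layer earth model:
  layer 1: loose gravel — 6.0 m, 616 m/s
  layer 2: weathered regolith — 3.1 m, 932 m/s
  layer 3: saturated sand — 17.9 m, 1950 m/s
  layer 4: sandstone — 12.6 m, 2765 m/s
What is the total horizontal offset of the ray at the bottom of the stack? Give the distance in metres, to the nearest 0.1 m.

9.9 m

p = sin θ₁/V₁ = sin 4.4°/616 = 1.2454e-04 s/m is conserved through the stack.
Layer 1: θ = 4.40°; offset = 6.0·tan 4.40° = 0.462 m.
Layer 2: sin θ = p·932 = 0.1161 → θ = 6.67°; offset = 3.1·tan 6.67° = 0.362 m.
Layer 3: sin θ = p·1950 = 0.2429 → θ = 14.06°; offset = 17.9·tan 14.06° = 4.481 m.
Layer 4: sin θ = p·2765 = 0.3444 → θ = 20.14°; offset = 12.6·tan 20.14° = 4.622 m.
Summing the layer offsets gives 9.927 m.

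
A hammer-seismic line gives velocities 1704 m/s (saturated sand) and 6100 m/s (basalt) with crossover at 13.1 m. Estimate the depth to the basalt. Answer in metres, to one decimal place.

4.9 m

h = (x_cross/2)·√((V₂−V₁)/(V₂+V₁)).
(V₂−V₁)/(V₂+V₁) = (6100−1704)/(6100+1704) = 0.5633; √ = 0.7505.
h = (13.1/2)·0.7505 = 4.92 m.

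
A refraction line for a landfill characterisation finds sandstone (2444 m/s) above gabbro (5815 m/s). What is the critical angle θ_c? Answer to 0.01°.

24.85°

At critical incidence the refracted ray runs along the interface (θ₂ = 90°), so sin θ_c = V₁/V₂.
θ_c = arcsin(2444/5815) = arcsin 0.4203 = 24.85°.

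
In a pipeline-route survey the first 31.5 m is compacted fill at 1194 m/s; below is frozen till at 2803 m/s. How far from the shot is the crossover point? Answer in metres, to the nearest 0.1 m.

99.3 m

θ_c = arcsin(1194/2803) = 25.21°, so cos θ_c = 0.9047 and tᵢ = 2h cos θ_c/V₁ = 0.0477 s.
At crossover x/V₁ = x/V₂ + tᵢ ⇒ x = tᵢ/(1/V₁ − 1/V₂) = 0.04774/(8.3752e-04 − 3.5676e-04) = 99.30 m.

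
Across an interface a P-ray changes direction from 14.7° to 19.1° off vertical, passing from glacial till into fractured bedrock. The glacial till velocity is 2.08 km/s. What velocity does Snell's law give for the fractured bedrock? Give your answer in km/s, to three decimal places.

2.682 km/s

sin 14.7° = 0.2538; sin 19.1° = 0.3272.
V₂ = V₁·(sin θ₂/sin θ₁) = 2.08·(0.3272/0.2538) = 2.682 km/s.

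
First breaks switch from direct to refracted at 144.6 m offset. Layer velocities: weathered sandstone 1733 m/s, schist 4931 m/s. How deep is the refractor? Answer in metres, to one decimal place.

h = (x_cross/2)·√((V₂−V₁)/(V₂+V₁)).
(V₂−V₁)/(V₂+V₁) = (4931−1733)/(4931+1733) = 0.4799; √ = 0.6927.
h = (144.6/2)·0.6927 = 50.09 m.

50.1 m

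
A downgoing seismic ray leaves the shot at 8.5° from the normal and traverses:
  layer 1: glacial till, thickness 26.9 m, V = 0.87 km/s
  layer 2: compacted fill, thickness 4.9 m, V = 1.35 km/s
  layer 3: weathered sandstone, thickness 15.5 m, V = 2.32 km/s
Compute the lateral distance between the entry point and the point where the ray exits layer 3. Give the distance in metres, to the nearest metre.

p = sin θ₁/V₁ = sin 8.5°/0.87 = 1.6990e-01 s/km is conserved through the stack.
Layer 1: θ = 8.50°; offset = 26.9·tan 8.50° = 4.020 m.
Layer 2: sin θ = p·1.35 = 0.2294 → θ = 13.26°; offset = 4.9·tan 13.26° = 1.155 m.
Layer 3: sin θ = p·2.32 = 0.3942 → θ = 23.21°; offset = 15.5·tan 23.21° = 6.648 m.
Summing the layer offsets gives 11.823 m.

12 m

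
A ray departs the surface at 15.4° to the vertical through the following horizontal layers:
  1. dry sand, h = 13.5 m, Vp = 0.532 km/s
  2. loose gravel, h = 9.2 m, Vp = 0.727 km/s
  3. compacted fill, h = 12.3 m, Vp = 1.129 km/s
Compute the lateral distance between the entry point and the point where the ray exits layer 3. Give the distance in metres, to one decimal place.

15.7 m

Apply Snell's law at each interface; in layer i the horizontal offset is hᵢ·tan θᵢ.
Layer 1: θ = 15.40°; offset = 13.5·tan 15.40° = 3.719 m.
Layer 2: sin θ = 0.727·sin 15.4°/0.532 = 0.3629, θ = 21.28°; offset = 9.2·tan 21.28° = 3.583 m.
Layer 3: sin θ = 1.129·sin 15.4°/0.532 = 0.5636, θ = 34.30°; offset = 12.3·tan 34.30° = 8.391 m.
Σ offsets = 15.693 m.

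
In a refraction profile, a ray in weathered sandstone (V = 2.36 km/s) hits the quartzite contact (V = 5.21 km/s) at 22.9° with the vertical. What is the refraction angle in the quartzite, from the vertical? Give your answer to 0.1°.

Snell's law: sin θ₂ = (V₂/V₁)·sin θ₁ = (5.21/2.36)·sin 22.9° = 0.8590.
θ₂ = sin⁻¹(0.8590) = 59.21° (from vertical).

59.2°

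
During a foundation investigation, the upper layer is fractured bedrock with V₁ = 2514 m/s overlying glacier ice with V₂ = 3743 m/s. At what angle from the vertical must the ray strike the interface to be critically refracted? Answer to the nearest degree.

At critical incidence the refracted ray runs along the interface (θ₂ = 90°), so sin θ_c = V₁/V₂.
θ_c = arcsin(2514/3743) = arcsin 0.6717 = 42.19°.

42°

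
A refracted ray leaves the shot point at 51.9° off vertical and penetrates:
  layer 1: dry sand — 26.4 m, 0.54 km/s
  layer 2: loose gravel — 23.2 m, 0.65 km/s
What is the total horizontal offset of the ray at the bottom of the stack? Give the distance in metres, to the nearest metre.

102 m

Apply Snell's law at each interface; in layer i the horizontal offset is hᵢ·tan θᵢ.
Layer 1: θ = 51.90°; offset = 26.4·tan 51.90° = 33.669 m.
Layer 2: sin θ = 0.65·sin 51.9°/0.54 = 0.9472, θ = 71.30°; offset = 23.2·tan 71.30° = 68.560 m.
Total horizontal offset = 102.229 m.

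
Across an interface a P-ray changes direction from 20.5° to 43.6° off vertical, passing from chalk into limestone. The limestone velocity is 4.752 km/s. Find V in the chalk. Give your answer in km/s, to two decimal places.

sin 20.5° = 0.3502; sin 43.6° = 0.6896.
V₁ = V₂·(sin θ₁/sin θ₂) = 4.752·(0.3502/0.6896) = 2.41 km/s.

2.41 km/s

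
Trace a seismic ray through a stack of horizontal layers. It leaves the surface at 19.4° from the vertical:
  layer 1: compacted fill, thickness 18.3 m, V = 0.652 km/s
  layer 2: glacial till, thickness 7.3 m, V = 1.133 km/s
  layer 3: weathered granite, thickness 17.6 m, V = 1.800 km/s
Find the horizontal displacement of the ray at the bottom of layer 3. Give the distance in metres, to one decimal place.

Apply Snell's law at each interface; in layer i the horizontal offset is hᵢ·tan θᵢ.
Layer 1: θ = 19.40°; offset = 18.3·tan 19.40° = 6.444 m.
Layer 2: sin θ = 1.133·sin 19.4°/0.652 = 0.5772, θ = 35.25°; offset = 7.3·tan 35.25° = 5.160 m.
Layer 3: sin θ = 1.800·sin 19.4°/0.652 = 0.9170, θ = 66.49°; offset = 17.6·tan 66.49° = 40.463 m.
Total horizontal offset = 52.068 m.

52.1 m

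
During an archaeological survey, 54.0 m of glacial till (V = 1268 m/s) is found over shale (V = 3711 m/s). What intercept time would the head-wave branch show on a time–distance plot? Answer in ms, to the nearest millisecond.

tᵢ = 2h·√(V₂²−V₁²)/(V₁V₂).
√(V₂²−V₁²) = √(3711²−1268²) = 3487.6 m/s.
tᵢ = 2·54.0·3487.6/(1268·3711) = 0.08005 s.

80 ms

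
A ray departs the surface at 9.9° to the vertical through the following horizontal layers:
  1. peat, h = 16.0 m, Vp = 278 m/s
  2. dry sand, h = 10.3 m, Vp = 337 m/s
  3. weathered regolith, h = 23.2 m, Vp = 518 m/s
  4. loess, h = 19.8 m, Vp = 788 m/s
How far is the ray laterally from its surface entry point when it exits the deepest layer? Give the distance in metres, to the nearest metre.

24 m

Ray parameter p = sin 9.9° / 278 m/s = 6.1845e-04 s/m.
Layer 1: θ = 9.90°; offset = 16.0·tan 9.90° = 2.792 m.
Layer 2: sin θ = p·337 = 0.2084 → θ = 12.03°; offset = 10.3·tan 12.03° = 2.195 m.
Layer 3: sin θ = p·518 = 0.3204 → θ = 18.68°; offset = 23.2·tan 18.68° = 7.846 m.
Layer 4: sin θ = p·788 = 0.4873 → θ = 29.17°; offset = 19.8·tan 29.17° = 11.050 m.
Summing the layer offsets gives 23.883 m.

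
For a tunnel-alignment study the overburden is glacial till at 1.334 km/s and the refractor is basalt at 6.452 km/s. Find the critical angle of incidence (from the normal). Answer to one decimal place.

11.9°

At critical incidence the refracted ray runs along the interface (θ₂ = 90°), so sin θ_c = V₁/V₂.
θ_c = arcsin(1.334/6.452) = arcsin 0.2068 = 11.93°.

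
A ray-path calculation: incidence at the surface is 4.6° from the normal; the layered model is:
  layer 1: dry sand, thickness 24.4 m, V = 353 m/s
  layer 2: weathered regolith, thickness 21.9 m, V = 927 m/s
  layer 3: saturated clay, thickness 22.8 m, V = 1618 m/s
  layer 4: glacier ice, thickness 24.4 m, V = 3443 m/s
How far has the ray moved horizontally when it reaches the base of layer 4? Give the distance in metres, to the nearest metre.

46 m

p = sin θ₁/V₁ = sin 4.6°/353 = 2.2719e-04 s/m is conserved through the stack.
Layer 1: θ = 4.60°; offset = 24.4·tan 4.60° = 1.963 m.
Layer 2: sin θ = p·927 = 0.2106 → θ = 12.16°; offset = 21.9·tan 12.16° = 4.718 m.
Layer 3: sin θ = p·1618 = 0.3676 → θ = 21.57°; offset = 22.8·tan 21.57° = 9.012 m.
Layer 4: sin θ = p·3443 = 0.7822 → θ = 51.46°; offset = 24.4·tan 51.46° = 30.636 m.
Σ offsets = 46.330 m.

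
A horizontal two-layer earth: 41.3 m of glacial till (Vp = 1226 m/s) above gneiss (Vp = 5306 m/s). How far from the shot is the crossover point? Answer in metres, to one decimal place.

θ_c = arcsin(1226/5306) = 13.36°, so cos θ_c = 0.9729 and tᵢ = 2h cos θ_c/V₁ = 0.0656 s.
At crossover x/V₁ = x/V₂ + tᵢ ⇒ x = tᵢ/(1/V₁ − 1/V₂) = 0.06555/(8.1566e-04 − 1.8847e-04) = 104.51 m.

104.5 m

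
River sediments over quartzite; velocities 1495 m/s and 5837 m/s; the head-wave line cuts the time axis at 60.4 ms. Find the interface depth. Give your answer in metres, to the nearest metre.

h = tᵢ·V₁·V₂ / (2·√(V₂²−V₁²)).
√(V₂²−V₁²) = √(5837² − 1495²) = 5642.3 m/s.
h = 0.0604 s × 1495 × 5837 / (2 × 5642.3) = 46.71 m.

47 m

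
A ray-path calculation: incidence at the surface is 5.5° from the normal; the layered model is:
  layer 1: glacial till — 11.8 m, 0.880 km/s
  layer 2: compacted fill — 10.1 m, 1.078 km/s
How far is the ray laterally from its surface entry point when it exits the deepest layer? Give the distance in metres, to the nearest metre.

2 m

p = sin θ₁/V₁ = sin 5.5°/0.880 = 1.0892e-01 s/km is conserved through the stack.
Layer 1: θ = 5.50°; offset = 11.8·tan 5.50° = 1.136 m.
Layer 2: sin θ = p·1.078 = 0.1174 → θ = 6.74°; offset = 10.1·tan 6.74° = 1.194 m.
Summing the layer offsets gives 2.330 m.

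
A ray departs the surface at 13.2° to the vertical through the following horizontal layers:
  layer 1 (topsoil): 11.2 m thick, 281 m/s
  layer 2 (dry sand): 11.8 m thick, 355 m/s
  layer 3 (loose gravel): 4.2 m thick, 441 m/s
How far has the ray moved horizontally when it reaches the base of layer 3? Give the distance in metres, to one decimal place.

Apply Snell's law at each interface; in layer i the horizontal offset is hᵢ·tan θᵢ.
Layer 1: θ = 13.20°; offset = 11.2·tan 13.20° = 2.627 m.
Layer 2: sin θ = 355·sin 13.2°/281 = 0.2885, θ = 16.77°; offset = 11.8·tan 16.77° = 3.555 m.
Layer 3: sin θ = 441·sin 13.2°/281 = 0.3584, θ = 21.00°; offset = 4.2·tan 21.00° = 1.612 m.
Total horizontal offset = 7.794 m.

7.8 m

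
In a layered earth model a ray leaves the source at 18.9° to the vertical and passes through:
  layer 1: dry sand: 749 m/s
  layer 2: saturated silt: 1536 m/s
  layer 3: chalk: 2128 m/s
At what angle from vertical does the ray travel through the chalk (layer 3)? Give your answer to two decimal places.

66.97°

Ray parameter p = sin 18.9° / 749 = 4.3247e-04 s/m.
sin θ_3 = p·V_3 = 4.3247e-04 × 2128 = 0.9203.
θ_3 = arcsin 0.9203 = 66.97°.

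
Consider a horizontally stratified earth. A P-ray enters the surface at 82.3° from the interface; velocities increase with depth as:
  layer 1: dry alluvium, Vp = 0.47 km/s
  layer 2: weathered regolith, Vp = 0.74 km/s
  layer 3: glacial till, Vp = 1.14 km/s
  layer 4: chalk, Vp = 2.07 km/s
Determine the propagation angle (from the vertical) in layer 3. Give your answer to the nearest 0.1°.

19.0°

From the normal: θ₁ = 90° − 82.3° = 7.7°.
Ray parameter p = sin 7.7° / 0.47 = 2.8508e-01 s/km.
sin θ_3 = p·V_3 = 2.8508e-01 × 1.14 = 0.3250.
θ_3 = arcsin 0.3250 = 18.96°.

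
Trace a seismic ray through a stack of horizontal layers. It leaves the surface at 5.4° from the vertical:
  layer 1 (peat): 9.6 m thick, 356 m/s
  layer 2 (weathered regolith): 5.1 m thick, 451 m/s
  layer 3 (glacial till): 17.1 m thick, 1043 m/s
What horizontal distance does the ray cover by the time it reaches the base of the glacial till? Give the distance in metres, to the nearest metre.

6 m

p = sin θ₁/V₁ = sin 5.4°/356 = 2.6435e-04 s/m is conserved through the stack.
Layer 1: θ = 5.40°; offset = 9.6·tan 5.40° = 0.907 m.
Layer 2: sin θ = p·451 = 0.1192 → θ = 6.85°; offset = 5.1·tan 6.85° = 0.612 m.
Layer 3: sin θ = p·1043 = 0.2757 → θ = 16.00°; offset = 17.1·tan 16.00° = 4.905 m.
Summing the layer offsets gives 6.425 m.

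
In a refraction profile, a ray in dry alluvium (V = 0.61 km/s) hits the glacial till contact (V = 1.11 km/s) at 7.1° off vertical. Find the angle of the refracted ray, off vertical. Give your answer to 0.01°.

13.00°

Snell's law: sin θ₂ = (V₂/V₁)·sin θ₁ = (1.11/0.61)·sin 7.1° = 0.2249.
θ₂ = sin⁻¹(0.2249) = 13.00° (from vertical).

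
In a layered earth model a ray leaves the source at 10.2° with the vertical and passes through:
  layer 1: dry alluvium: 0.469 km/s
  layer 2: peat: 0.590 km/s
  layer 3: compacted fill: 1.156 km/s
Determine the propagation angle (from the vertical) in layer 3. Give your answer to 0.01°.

25.88°

Snell's law across each interface conserves sin θ / V, so sin θ_3 = V_3·sin θ₁/V₁.
sin θ_3 = 1.156 × sin 10.2° / 0.469 = 0.4365.
θ_3 = 25.88° from the vertical.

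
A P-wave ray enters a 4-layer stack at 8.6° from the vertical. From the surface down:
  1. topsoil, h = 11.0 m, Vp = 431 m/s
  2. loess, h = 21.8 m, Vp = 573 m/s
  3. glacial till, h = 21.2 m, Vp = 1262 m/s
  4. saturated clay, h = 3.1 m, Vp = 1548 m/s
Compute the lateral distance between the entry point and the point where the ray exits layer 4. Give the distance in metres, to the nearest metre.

18 m

p = sin θ₁/V₁ = sin 8.6°/431 = 3.4695e-04 s/m is conserved through the stack.
Layer 1: θ = 8.60°; offset = 11.0·tan 8.60° = 1.664 m.
Layer 2: sin θ = p·573 = 0.1988 → θ = 11.47°; offset = 21.8·tan 11.47° = 4.422 m.
Layer 3: sin θ = p·1262 = 0.4379 → θ = 25.97°; offset = 21.2·tan 25.97° = 10.325 m.
Layer 4: sin θ = p·1548 = 0.5371 → θ = 32.48°; offset = 3.1·tan 32.48° = 1.974 m.
Total horizontal offset = 18.384 m.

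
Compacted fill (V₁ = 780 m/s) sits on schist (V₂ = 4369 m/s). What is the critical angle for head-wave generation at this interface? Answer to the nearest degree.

10°

At critical incidence the refracted ray runs along the interface (θ₂ = 90°), so sin θ_c = V₁/V₂.
θ_c = arcsin(780/4369) = arcsin 0.1785 = 10.28°.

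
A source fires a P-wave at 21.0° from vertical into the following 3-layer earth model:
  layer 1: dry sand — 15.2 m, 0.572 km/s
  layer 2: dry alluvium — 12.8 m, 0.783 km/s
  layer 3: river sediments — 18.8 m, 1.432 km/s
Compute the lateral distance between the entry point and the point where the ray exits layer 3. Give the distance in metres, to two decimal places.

51.23 m

Ray parameter p = sin 21.0° / 0.572 km/s = 6.2652e-01 s/km.
Layer 1: θ = 21.00°; offset = 15.2·tan 21.00° = 5.8347 m.
Layer 2: sin θ = p·0.783 = 0.4906 → θ = 29.38°; offset = 12.8·tan 29.38° = 7.2058 m.
Layer 3: sin θ = p·1.432 = 0.8972 → θ = 63.79°; offset = 18.8·tan 63.79° = 38.1880 m.
Total horizontal offset = 51.2286 m.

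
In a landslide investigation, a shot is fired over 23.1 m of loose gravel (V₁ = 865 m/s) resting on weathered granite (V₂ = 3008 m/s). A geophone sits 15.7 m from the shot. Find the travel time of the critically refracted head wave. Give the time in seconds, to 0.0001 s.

θ_c = arcsin(V₁/V₂) = arcsin(865/3008) = 16.71°, cos θ_c = 0.9578.
Intercept time tᵢ = 2h cos θ_c / V₁ = 2·23.1·0.9578/865 = 0.05115 s.
t = x/V₂ + tᵢ = 15.7/3008 + 0.05115 = 0.05637 s.

0.0564 s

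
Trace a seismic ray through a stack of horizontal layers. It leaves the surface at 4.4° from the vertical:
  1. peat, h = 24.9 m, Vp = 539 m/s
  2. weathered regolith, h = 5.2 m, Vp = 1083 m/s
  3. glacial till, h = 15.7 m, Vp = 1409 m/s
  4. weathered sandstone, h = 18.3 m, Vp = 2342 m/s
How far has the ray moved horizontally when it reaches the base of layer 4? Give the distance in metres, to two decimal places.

12.41 m

Apply Snell's law at each interface; in layer i the horizontal offset is hᵢ·tan θᵢ.
Layer 1: θ = 4.40°; offset = 24.9·tan 4.40° = 1.9160 m.
Layer 2: sin θ = 1083·sin 4.4°/539 = 0.1541, θ = 8.87°; offset = 5.2·tan 8.87° = 0.8113 m.
Layer 3: sin θ = 1409·sin 4.4°/539 = 0.2006, θ = 11.57°; offset = 15.7·tan 11.57° = 3.2140 m.
Layer 4: sin θ = 2342·sin 4.4°/539 = 0.3334, θ = 19.47°; offset = 18.3·tan 19.47° = 6.4704 m.
Total horizontal offset = 12.4116 m.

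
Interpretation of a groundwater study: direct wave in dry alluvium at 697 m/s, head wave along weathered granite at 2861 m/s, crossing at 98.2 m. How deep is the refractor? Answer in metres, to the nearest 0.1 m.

38.3 m

h = (x_cross/2)·√((V₂−V₁)/(V₂+V₁)).
(V₂−V₁)/(V₂+V₁) = (2861−697)/(2861+697) = 0.6082; √ = 0.7799.
h = (98.2/2)·0.7799 = 38.29 m.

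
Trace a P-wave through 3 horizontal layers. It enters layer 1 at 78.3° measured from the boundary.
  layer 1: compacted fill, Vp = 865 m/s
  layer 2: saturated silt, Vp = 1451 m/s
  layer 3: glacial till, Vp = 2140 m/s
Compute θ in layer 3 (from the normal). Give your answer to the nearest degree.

30°

From the normal: θ₁ = 90° − 78.3° = 11.7°.
Snell's law across each interface conserves sin θ / V, so sin θ_3 = V_3·sin θ₁/V₁.
sin θ_3 = 2140 × sin 11.7° / 865 = 0.5017.
θ_3 = 30.11° from the vertical.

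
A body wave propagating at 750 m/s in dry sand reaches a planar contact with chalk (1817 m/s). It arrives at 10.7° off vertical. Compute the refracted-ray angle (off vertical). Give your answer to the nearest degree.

27°

Snell's law: sin θ₂ = (V₂/V₁)·sin θ₁ = (1817/750)·sin 10.7° = 0.4498.
θ₂ = sin⁻¹(0.4498) = 26.73° (from vertical).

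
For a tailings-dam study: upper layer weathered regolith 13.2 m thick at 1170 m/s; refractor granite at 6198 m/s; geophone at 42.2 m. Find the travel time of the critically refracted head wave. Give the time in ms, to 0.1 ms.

29.0 ms

θ_c = arcsin(V₁/V₂) = arcsin(1170/6198) = 10.88°, cos θ_c = 0.9820.
Intercept time tᵢ = 2h cos θ_c / V₁ = 2·13.2·0.9820/1170 = 0.02216 s.
t = x/V₂ + tᵢ = 42.2/6198 + 0.02216 = 0.02897 s.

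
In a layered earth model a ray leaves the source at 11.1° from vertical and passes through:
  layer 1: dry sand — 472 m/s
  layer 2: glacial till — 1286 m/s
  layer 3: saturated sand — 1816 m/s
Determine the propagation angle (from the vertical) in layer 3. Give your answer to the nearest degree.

Snell's law across each interface conserves sin θ / V, so sin θ_3 = V_3·sin θ₁/V₁.
sin θ_3 = 1816 × sin 11.1° / 472 = 0.7407.
θ_3 = arcsin 0.7407 = 47.79°.

48°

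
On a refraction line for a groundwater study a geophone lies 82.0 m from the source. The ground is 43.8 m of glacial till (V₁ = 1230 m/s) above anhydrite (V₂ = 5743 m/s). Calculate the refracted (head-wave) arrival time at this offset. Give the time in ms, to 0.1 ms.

t = x/V₂ + 2h·√(V₂²−V₁²)/(V₁V₂).
√(V₂²−V₁²) = √(5743²−1230²) = 5609.7 m/s; delay term = 2·43.8·5609.7/(1230·5743) = 0.06957 s.
t = 82.0/5743 + 0.06957 = 0.08385 s.

83.8 ms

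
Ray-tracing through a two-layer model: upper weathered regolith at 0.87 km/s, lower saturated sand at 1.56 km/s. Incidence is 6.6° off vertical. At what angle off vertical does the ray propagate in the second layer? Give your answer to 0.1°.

sin θ₁/V₁ = sin θ₂/V₂ ⇒ sin θ₂ = 1.56·sin 6.6°/0.87 = 1.56·0.1149/0.87 = 0.2061.
θ₂ = sin⁻¹(0.2061) = 11.89° (from vertical).

11.9°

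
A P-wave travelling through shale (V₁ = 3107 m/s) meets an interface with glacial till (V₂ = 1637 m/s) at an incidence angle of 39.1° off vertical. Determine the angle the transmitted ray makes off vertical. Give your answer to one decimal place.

19.4°

Snell's law: sin θ₂ = (V₂/V₁)·sin θ₁ = (1637/3107)·sin 39.1° = 0.3323.
θ₂ = arcsin 0.3323 = 19.41° from the normal.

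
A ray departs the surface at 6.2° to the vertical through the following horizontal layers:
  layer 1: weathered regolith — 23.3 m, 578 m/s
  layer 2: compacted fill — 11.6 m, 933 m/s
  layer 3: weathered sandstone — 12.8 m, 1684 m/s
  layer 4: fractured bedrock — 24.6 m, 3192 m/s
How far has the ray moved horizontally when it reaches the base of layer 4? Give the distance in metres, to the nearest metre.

Apply Snell's law at each interface; in layer i the horizontal offset is hᵢ·tan θᵢ.
Layer 1: θ = 6.20°; offset = 23.3·tan 6.20° = 2.531 m.
Layer 2: sin θ = 933·sin 6.2°/578 = 0.1743, θ = 10.04°; offset = 11.6·tan 10.04° = 2.054 m.
Layer 3: sin θ = 1684·sin 6.2°/578 = 0.3147, θ = 18.34°; offset = 12.8·tan 18.34° = 4.243 m.
Layer 4: sin θ = 3192·sin 6.2°/578 = 0.5964, θ = 36.61°; offset = 24.6·tan 36.61° = 18.279 m.
Σ offsets = 27.107 m.

27 m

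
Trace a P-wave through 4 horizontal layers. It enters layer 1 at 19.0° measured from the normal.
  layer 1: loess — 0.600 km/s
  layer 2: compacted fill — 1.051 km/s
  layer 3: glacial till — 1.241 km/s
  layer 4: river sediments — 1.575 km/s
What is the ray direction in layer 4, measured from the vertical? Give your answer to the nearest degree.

Ray parameter p = sin 19.0° / 0.600 = 5.4261e-01 s/km.
sin θ_4 = p·V_4 = 5.4261e-01 × 1.575 = 0.8546.
θ_4 = 58.72° from the vertical.

59°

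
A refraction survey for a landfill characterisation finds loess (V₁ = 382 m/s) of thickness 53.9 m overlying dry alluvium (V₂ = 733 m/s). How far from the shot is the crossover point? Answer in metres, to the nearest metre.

x_cross = 2h·√((V₂+V₁)/(V₂−V₁)).
(V₂+V₁)/(V₂−V₁) = (733+382)/(733−382) = 3.1766; √ = 1.7823.
x_cross = 2·53.9·1.7823 = 192.13 m.

192 m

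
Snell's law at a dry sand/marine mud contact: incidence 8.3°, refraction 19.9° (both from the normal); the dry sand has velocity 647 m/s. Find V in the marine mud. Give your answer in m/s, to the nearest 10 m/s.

1530 m/s

Snell's law: sin 8.3°/V₁ = sin 19.9°/V₂.
V₂ = V₁·sin 19.9°/sin 8.3° = 647 × 2.3579 = 1525.57 m/s.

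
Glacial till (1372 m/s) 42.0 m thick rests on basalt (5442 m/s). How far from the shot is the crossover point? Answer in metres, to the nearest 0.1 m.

x_cross = 2h·√((V₂+V₁)/(V₂−V₁)).
(V₂+V₁)/(V₂−V₁) = (5442+1372)/(5442−1372) = 1.6742; √ = 1.2939.
x_cross = 2·42.0·1.2939 = 108.69 m.

108.7 m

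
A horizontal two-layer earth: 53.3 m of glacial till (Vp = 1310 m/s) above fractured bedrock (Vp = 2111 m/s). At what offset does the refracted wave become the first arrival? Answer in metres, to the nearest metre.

220 m

θ_c = arcsin(1310/2111) = 38.36°, so cos θ_c = 0.7842 and tᵢ = 2h cos θ_c/V₁ = 0.0638 s.
At crossover x/V₁ = x/V₂ + tᵢ ⇒ x = tᵢ/(1/V₁ − 1/V₂) = 0.06381/(7.6336e-04 − 4.7371e-04) = 220.30 m.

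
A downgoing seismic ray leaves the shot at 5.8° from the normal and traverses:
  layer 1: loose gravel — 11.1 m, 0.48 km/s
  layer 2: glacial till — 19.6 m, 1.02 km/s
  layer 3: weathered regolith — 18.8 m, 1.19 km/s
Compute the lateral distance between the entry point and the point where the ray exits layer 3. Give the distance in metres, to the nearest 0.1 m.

10.3 m

Apply Snell's law at each interface; in layer i the horizontal offset is hᵢ·tan θᵢ.
Layer 1: θ = 5.80°; offset = 11.1·tan 5.80° = 1.127 m.
Layer 2: sin θ = 1.02·sin 5.8°/0.48 = 0.2147, θ = 12.40°; offset = 19.6·tan 12.40° = 4.310 m.
Layer 3: sin θ = 1.19·sin 5.8°/0.48 = 0.2505, θ = 14.51°; offset = 18.8·tan 14.51° = 4.865 m.
Summing the layer offsets gives 10.302 m.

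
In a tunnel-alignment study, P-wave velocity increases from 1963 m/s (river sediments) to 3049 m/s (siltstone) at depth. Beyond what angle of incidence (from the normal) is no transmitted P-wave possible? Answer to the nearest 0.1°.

At critical incidence the refracted ray runs along the interface (θ₂ = 90°), so sin θ_c = V₁/V₂.
θ_c = arcsin(1963/3049) = arcsin 0.6438 = 40.08°.

40.1°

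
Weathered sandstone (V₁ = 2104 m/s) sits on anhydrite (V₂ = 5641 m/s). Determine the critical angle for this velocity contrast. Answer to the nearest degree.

At critical incidence the refracted ray runs along the interface (θ₂ = 90°), so sin θ_c = V₁/V₂.
θ_c = arcsin(2104/5641) = arcsin 0.3730 = 21.90°.

22°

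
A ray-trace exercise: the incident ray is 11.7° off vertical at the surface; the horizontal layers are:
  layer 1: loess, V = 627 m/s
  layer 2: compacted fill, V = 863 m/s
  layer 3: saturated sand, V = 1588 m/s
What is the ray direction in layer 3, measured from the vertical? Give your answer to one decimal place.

30.9°

Ray parameter p = sin 11.7° / 627 = 3.2342e-04 s/m.
sin θ_3 = p·V_3 = 3.2342e-04 × 1588 = 0.5136.
θ_3 = arcsin 0.5136 = 30.90°.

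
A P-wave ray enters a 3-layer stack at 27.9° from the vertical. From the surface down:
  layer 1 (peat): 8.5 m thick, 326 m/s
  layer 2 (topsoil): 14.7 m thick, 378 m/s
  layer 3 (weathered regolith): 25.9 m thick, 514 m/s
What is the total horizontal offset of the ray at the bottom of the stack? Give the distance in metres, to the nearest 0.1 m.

42.3 m

Apply Snell's law at each interface; in layer i the horizontal offset is hᵢ·tan θᵢ.
Layer 1: θ = 27.90°; offset = 8.5·tan 27.90° = 4.501 m.
Layer 2: sin θ = 378·sin 27.9°/326 = 0.5426, θ = 32.86°; offset = 14.7·tan 32.86° = 9.495 m.
Layer 3: sin θ = 514·sin 27.9°/326 = 0.7378, θ = 47.54°; offset = 25.9·tan 47.54° = 28.307 m.
Σ offsets = 42.302 m.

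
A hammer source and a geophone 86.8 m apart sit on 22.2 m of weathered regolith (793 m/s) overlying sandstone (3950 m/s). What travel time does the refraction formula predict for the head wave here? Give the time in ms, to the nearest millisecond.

77 ms

θ_c = arcsin(V₁/V₂) = arcsin(793/3950) = 11.58°, cos θ_c = 0.9796.
Intercept time tᵢ = 2h cos θ_c / V₁ = 2·22.2·0.9796/793 = 0.05485 s.
t = x/V₂ + tᵢ = 86.8/3950 + 0.05485 = 0.07682 s.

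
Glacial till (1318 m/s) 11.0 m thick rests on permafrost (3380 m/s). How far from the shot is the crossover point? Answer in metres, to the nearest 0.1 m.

x_cross = 2h·√((V₂+V₁)/(V₂−V₁)).
(V₂+V₁)/(V₂−V₁) = (3380+1318)/(3380−1318) = 2.2784; √ = 1.5094.
x_cross = 2·11.0·1.5094 = 33.21 m.

33.2 m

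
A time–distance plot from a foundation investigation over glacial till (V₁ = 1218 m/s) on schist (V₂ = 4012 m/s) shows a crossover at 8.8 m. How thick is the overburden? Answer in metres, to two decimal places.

3.22 m

h = (x_cross/2)·√((V₂−V₁)/(V₂+V₁)).
(V₂−V₁)/(V₂+V₁) = (4012−1218)/(4012+1218) = 0.5342; √ = 0.7309.
h = (8.8/2)·0.7309 = 3.22 m.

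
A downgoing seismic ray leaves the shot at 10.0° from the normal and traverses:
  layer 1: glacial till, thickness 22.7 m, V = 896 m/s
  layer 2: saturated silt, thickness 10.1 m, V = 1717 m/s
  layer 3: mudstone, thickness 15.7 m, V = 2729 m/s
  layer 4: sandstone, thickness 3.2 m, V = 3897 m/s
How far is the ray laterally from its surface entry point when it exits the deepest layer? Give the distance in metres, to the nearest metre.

21 m

p = sin θ₁/V₁ = sin 10.0°/896 = 1.9380e-04 s/m is conserved through the stack.
Layer 1: θ = 10.00°; offset = 22.7·tan 10.00° = 4.003 m.
Layer 2: sin θ = p·1717 = 0.3328 → θ = 19.44°; offset = 10.1·tan 19.44° = 3.564 m.
Layer 3: sin θ = p·2729 = 0.5289 → θ = 31.93°; offset = 15.7·tan 31.93° = 9.784 m.
Layer 4: sin θ = p·3897 = 0.7553 → θ = 49.05°; offset = 3.2·tan 49.05° = 3.687 m.
Total horizontal offset = 21.038 m.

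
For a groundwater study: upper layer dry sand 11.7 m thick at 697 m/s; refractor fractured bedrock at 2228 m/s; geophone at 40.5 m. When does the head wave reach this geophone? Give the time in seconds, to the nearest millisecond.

t = x/V₂ + 2h·√(V₂²−V₁²)/(V₁V₂).
√(V₂²−V₁²) = √(2228²−697²) = 2116.2 m/s; delay term = 2·11.7·2116.2/(697·2228) = 0.03189 s.
t = 40.5/2228 + 0.03189 = 0.05007 s.

0.050 s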